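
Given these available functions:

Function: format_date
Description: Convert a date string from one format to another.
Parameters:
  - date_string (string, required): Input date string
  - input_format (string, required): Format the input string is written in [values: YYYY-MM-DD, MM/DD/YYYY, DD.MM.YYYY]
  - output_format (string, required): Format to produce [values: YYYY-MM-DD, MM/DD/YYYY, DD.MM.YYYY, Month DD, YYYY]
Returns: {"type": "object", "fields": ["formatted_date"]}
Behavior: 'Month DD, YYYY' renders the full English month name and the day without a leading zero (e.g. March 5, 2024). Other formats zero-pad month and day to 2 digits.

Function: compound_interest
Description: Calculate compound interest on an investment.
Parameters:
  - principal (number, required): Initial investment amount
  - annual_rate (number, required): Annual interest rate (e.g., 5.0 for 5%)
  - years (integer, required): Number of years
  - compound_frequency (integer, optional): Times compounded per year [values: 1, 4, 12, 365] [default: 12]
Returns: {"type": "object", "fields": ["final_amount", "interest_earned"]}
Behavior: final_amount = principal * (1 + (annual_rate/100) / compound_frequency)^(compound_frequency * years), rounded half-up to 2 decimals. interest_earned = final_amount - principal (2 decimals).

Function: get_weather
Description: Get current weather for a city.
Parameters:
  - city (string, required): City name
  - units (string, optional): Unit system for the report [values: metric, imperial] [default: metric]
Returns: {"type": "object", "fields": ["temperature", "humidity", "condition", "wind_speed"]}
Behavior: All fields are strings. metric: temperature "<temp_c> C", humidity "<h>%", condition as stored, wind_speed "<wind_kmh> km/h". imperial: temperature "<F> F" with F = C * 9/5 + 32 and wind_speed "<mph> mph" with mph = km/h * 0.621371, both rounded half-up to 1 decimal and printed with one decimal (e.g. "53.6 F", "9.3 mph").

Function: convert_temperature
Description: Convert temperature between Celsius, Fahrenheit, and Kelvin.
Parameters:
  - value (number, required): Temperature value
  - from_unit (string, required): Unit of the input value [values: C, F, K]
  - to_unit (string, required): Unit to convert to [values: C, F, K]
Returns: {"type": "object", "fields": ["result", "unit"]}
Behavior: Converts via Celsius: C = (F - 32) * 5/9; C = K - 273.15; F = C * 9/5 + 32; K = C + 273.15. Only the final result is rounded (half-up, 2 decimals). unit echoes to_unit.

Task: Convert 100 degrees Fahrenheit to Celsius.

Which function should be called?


The task needs a function whose description is: Convert temperature between Celsius, Fahrenheit, and Kelvin.
convert_temperature


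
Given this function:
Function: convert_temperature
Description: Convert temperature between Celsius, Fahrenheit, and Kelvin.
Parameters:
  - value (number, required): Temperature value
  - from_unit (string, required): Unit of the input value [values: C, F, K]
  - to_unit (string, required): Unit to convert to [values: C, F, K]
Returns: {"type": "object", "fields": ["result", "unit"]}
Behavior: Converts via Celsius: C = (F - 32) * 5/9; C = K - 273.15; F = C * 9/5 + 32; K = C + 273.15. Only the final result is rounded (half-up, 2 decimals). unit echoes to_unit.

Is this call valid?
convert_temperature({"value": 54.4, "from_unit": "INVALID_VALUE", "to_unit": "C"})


Checking parameter values...
Parameter 'from_unit' has value 'INVALID_VALUE' not in allowed: C, F, K
Invalid - 'from_unit' must be one of C, F, K


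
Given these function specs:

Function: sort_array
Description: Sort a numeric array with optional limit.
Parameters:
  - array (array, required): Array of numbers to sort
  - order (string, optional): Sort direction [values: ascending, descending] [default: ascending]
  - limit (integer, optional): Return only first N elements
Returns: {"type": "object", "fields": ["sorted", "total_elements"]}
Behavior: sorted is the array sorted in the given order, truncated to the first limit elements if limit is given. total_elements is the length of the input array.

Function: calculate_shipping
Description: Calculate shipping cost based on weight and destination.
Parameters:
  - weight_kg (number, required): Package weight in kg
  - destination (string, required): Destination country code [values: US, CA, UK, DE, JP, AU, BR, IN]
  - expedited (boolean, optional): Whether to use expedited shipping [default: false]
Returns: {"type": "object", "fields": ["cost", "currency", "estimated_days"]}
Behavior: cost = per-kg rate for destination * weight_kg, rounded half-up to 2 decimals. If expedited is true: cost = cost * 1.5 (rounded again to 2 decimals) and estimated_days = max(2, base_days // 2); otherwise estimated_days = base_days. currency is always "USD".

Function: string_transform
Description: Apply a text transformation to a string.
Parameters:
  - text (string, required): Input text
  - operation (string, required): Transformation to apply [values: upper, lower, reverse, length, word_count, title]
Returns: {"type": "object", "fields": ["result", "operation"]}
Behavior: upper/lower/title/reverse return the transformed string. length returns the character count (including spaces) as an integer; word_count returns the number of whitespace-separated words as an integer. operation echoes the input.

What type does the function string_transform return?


The string_transform spec declares Returns: {"type": "object", "fields": ["result", "operation"]}
Type:
object


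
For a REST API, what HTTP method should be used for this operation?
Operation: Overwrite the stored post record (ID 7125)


GET = read, POST = create, PUT = update/replace, DELETE = remove
This operation is an update/replace.
PUT


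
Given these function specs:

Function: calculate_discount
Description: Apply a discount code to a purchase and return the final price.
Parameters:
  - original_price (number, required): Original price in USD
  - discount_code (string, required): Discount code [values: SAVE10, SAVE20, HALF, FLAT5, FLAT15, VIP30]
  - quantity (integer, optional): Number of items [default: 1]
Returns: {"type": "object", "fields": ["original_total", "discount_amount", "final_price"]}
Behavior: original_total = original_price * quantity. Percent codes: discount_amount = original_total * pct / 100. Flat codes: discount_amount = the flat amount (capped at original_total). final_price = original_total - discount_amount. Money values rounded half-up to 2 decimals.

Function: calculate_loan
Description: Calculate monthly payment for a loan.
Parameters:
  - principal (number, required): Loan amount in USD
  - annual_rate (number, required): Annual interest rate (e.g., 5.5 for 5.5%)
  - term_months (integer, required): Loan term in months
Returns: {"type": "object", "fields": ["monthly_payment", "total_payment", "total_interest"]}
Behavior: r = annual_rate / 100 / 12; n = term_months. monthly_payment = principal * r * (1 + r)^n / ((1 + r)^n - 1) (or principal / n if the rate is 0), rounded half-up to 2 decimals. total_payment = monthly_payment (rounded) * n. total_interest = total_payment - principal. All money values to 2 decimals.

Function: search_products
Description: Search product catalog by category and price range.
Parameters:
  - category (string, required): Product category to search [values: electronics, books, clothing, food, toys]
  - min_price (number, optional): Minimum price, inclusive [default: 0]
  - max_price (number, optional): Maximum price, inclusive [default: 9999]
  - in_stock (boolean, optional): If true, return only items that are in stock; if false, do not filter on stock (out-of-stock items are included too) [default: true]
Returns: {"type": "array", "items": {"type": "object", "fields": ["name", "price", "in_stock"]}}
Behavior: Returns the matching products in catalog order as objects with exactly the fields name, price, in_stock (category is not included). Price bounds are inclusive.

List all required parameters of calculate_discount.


Parameters of calculate_discount and their required/optional flag:
  original_price: required
  discount_code: required
  quantity: optional
discount_code, original_price


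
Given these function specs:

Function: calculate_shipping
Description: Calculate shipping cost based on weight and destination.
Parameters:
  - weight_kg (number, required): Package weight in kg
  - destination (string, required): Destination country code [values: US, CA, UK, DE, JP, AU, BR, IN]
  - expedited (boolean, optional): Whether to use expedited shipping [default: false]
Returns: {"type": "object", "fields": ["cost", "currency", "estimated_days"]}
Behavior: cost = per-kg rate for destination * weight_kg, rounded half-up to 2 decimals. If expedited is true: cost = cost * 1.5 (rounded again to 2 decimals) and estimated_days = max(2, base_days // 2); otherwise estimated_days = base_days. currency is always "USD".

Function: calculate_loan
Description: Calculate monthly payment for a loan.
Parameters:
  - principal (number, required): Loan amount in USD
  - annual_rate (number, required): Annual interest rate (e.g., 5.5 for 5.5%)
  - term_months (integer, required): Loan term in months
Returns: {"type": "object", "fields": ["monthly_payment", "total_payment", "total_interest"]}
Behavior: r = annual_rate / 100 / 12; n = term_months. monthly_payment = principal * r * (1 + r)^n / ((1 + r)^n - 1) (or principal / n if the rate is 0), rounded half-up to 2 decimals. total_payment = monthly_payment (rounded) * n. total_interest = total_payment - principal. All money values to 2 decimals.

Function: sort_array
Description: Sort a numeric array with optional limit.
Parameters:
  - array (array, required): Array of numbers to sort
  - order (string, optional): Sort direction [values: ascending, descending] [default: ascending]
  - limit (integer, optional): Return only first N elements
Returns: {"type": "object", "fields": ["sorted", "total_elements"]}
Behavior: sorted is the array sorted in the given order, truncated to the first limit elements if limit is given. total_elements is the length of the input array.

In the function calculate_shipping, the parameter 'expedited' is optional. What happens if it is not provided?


The calculate_shipping spec declares:
  - expedited (boolean, optional): Whether to use expedited shipping [default: false]
It defaults to false


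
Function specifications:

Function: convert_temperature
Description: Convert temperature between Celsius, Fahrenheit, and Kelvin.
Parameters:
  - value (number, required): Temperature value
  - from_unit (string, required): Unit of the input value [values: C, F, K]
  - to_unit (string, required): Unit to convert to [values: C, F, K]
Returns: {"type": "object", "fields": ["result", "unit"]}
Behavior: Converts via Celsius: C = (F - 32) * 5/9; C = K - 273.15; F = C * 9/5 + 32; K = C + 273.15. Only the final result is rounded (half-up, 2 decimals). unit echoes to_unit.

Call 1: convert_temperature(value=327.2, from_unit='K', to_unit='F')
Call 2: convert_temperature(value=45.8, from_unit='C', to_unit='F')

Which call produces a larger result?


Call 1:
  To C: 327.2 - 273.15 = 54.05
  To F: 54.05 * 9/5 + 32 = 129.29
  Round to 2 decimals: 129.29
  -> 129.29 F
Call 2:
  Input already in C: 45.8
  To F: 45.8 * 9/5 + 32 = 114.44
  Round to 2 decimals: 114.44
  -> 114.44 F
Call 1 (129.29 F)


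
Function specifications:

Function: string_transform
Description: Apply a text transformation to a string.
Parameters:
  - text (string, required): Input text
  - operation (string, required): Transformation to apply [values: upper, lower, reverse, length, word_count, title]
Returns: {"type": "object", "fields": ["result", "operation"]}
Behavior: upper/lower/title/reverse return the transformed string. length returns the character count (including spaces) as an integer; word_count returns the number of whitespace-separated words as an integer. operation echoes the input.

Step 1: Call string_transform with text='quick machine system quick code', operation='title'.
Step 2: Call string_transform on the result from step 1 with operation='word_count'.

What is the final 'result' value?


Step 1: string_transform(text='quick machine system quick code', operation='title')
  -> result = 'Quick Machine System Quick Code'
Step 2: string_transform(text='Quick Machine System Quick Code', operation='word_count')
  words: Quick, Machine, System, Quick, Code -> 5
  -> result = 5
5


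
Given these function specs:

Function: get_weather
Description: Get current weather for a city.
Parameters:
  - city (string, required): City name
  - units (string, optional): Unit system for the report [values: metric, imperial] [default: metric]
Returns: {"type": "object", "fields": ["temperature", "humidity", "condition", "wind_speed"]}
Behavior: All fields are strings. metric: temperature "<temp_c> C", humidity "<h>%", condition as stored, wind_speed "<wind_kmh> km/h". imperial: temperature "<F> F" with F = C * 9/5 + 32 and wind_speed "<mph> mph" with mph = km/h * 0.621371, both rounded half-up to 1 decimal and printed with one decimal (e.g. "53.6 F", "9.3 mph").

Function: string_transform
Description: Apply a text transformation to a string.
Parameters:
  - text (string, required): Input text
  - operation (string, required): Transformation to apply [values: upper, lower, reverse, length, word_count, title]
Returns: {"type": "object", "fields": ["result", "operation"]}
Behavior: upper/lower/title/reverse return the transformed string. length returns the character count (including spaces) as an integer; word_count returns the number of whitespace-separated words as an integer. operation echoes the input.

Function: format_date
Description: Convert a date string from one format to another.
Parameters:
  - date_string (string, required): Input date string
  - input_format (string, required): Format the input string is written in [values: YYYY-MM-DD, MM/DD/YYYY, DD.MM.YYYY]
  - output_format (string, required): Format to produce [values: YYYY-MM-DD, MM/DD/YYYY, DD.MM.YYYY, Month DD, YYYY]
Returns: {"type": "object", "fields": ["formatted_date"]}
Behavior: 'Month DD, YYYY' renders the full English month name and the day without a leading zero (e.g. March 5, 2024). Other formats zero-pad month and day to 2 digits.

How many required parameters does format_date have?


Parameters of format_date: date_string (required), input_format (required), output_format (required)
Required count:
3


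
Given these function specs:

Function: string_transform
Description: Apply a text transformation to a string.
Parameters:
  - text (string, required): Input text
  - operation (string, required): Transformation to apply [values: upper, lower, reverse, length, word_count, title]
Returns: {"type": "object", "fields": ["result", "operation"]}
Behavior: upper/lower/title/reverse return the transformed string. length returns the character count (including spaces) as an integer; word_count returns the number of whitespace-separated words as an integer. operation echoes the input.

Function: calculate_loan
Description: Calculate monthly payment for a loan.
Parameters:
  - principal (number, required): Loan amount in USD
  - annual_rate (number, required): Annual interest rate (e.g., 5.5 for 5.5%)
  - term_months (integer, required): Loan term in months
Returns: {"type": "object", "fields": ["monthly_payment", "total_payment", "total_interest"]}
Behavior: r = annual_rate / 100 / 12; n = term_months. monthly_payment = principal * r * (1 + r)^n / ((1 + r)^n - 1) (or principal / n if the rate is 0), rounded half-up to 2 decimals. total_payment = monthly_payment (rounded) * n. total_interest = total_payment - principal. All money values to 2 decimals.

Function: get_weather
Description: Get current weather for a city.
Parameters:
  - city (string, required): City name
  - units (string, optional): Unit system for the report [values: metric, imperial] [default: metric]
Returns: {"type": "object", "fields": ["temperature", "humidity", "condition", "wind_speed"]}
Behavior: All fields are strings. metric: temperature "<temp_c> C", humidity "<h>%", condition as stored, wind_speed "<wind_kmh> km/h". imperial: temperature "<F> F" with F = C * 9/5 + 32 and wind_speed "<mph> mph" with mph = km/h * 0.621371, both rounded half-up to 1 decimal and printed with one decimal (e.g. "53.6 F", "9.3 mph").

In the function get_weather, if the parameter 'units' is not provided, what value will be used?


The get_weather spec declares:
  - units (string, optional): Unit system for the report [values: metric, imperial] [default: metric]
Default:
metric


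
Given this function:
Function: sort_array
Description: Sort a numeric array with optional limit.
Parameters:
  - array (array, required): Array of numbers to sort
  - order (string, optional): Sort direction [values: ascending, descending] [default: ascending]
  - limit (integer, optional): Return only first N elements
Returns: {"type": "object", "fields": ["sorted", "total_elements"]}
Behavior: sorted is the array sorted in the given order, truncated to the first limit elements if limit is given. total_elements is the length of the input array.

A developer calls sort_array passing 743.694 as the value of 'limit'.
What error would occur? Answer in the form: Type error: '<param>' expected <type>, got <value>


Spec: 'limit' is declared as integer; 743.694 is a non-integer number.
Type error: 'limit' expected integer, got 743.694


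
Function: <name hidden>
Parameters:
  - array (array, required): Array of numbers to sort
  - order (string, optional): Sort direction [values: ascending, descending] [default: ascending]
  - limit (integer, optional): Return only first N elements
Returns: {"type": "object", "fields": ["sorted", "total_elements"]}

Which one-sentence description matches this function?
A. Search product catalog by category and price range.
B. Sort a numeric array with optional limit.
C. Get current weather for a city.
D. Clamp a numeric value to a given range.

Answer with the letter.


Parameters array, order, limit and return ["sorted", "total_elements"] fit: Sort a numeric array with optional limit.
B


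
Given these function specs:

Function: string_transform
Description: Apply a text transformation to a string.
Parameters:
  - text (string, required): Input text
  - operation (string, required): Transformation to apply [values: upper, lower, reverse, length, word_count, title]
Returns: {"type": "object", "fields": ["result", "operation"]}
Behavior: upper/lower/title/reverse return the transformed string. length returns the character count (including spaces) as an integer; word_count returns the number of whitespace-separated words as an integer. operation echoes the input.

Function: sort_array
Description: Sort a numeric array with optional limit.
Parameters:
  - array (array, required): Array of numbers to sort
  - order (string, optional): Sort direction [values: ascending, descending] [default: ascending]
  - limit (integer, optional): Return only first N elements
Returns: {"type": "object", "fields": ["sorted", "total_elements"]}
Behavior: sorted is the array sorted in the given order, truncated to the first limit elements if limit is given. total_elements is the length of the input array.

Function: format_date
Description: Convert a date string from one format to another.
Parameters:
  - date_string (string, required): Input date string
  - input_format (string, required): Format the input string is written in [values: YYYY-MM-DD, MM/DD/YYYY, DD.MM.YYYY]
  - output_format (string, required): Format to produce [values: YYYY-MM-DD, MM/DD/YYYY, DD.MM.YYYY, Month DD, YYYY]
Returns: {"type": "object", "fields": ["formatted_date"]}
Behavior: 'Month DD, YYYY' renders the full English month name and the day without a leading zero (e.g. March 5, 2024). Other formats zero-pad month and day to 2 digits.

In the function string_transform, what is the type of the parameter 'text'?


The string_transform spec declares:
  - text (string, required): Input text
Type:
string


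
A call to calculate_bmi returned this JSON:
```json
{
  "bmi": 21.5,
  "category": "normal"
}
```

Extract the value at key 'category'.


normal


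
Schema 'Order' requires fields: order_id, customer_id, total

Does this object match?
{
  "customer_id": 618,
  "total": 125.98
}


Checking required fields...
Missing: order_id
Invalid - missing required field 'order_id'


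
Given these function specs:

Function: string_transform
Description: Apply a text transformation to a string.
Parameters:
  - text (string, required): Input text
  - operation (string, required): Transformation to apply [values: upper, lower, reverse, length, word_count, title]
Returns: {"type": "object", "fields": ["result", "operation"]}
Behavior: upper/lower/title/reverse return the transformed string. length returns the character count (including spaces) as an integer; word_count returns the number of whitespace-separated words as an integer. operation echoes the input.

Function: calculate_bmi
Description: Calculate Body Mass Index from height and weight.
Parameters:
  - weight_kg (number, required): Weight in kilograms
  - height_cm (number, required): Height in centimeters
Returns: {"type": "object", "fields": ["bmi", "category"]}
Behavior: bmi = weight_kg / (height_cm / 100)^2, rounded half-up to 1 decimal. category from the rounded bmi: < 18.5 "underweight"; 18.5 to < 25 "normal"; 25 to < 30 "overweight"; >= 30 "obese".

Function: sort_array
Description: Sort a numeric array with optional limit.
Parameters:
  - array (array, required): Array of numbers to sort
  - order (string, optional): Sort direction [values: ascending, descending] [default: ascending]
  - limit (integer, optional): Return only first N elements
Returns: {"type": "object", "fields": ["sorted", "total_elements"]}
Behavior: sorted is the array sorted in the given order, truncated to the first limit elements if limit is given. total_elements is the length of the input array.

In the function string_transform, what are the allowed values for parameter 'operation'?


The string_transform spec declares:
  - operation (string, required): Transformation to apply [values: upper, lower, reverse, length, word_count, title]
Allowed values:
upper, lower, reverse, length, word_count, title


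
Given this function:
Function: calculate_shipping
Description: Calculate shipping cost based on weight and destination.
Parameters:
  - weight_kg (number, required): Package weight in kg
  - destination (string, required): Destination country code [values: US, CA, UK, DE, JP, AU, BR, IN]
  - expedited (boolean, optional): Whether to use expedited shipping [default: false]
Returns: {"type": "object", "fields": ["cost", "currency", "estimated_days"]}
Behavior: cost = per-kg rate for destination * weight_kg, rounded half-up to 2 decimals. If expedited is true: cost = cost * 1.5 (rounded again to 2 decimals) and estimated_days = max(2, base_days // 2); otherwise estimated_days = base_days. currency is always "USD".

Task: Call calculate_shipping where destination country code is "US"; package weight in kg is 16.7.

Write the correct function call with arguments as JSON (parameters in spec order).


Mapping each described value to its parameter name:
  'Destination country code' -> destination = "US"
  'Package weight in kg' -> weight_kg = 16.7
calculate_shipping({"weight_kg": 16.7, "destination": "US"})


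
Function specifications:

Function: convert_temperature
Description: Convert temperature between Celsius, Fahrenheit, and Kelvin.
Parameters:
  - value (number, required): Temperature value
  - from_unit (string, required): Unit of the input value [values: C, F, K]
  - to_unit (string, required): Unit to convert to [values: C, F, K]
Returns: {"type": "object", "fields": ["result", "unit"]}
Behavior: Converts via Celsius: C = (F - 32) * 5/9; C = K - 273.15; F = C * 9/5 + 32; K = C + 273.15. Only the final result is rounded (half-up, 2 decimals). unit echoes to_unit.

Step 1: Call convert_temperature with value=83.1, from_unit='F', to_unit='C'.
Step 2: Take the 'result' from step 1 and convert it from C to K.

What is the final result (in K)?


Step 1: convert_temperature(value=83.1, from_unit=F, to_unit=C)
  To C: (83.1 - 32) * 5/9 = 28.388889
  Target is C: 28.388889
  Round to 2 decimals: 28.39
  -> result = 28.39 C
Step 2: convert_temperature(value=28.39, from_unit=C, to_unit=K)
  Input already in C: 28.39
  To K: 28.39 + 273.15 = 301.54
  Round to 2 decimals: 301.54
  -> result = 301.54 K
301.54 K


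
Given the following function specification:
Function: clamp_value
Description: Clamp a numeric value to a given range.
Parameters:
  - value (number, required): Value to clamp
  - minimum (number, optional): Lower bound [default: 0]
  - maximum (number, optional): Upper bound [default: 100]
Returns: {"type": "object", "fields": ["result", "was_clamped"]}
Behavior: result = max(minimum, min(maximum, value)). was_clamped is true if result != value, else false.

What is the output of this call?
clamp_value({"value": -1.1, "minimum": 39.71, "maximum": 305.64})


result = max(39.71, min(305.64, -1.1)) = max(39.71, -1.1) = 39.71
was_clamped = (39.71 != -1.1) = true
Output:
{"result": 39.71, "was_clamped": true}


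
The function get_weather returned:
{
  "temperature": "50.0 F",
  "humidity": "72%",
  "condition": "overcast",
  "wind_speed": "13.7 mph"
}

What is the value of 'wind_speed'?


13.7 mph


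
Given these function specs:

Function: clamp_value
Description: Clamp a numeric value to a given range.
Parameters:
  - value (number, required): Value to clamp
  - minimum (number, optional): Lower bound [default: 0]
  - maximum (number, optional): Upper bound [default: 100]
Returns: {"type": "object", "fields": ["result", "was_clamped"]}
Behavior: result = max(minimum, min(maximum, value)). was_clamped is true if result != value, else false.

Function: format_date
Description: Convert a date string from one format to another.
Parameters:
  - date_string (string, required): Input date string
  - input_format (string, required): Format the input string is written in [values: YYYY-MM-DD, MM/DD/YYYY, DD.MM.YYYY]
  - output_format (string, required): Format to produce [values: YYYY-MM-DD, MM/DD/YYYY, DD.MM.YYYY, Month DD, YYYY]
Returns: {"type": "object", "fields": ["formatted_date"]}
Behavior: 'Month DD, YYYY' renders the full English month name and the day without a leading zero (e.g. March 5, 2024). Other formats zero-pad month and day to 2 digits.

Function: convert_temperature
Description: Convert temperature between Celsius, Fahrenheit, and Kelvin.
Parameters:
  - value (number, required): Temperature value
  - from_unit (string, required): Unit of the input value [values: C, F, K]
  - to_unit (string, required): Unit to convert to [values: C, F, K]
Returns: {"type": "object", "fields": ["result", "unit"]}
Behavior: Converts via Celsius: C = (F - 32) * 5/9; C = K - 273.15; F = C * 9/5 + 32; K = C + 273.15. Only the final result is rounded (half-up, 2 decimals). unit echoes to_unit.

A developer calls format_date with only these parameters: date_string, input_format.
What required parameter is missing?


Required parameters: date_string, input_format, output_format
Provided: date_string, input_format
Missing: output_format
output_format


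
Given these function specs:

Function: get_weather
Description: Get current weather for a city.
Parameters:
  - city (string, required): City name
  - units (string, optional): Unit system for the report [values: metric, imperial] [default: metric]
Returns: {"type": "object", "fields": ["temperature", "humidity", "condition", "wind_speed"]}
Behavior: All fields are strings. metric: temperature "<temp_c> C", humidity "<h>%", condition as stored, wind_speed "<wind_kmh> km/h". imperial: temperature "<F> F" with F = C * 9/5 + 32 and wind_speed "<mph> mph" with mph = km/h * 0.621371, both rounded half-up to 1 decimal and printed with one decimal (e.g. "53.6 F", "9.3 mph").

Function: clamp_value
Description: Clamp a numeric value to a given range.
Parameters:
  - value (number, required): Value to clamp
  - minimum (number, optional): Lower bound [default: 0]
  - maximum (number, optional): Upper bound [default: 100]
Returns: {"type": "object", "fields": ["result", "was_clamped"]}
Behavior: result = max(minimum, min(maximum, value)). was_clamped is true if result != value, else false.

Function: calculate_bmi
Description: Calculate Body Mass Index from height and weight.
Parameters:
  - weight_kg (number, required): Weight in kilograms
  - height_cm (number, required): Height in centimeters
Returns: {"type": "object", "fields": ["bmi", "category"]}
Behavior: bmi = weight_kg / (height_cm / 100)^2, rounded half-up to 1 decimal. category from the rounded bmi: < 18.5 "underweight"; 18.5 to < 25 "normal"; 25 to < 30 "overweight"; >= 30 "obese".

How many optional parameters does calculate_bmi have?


Parameters of calculate_bmi: weight_kg (required), height_cm (required)
Optional count:
0


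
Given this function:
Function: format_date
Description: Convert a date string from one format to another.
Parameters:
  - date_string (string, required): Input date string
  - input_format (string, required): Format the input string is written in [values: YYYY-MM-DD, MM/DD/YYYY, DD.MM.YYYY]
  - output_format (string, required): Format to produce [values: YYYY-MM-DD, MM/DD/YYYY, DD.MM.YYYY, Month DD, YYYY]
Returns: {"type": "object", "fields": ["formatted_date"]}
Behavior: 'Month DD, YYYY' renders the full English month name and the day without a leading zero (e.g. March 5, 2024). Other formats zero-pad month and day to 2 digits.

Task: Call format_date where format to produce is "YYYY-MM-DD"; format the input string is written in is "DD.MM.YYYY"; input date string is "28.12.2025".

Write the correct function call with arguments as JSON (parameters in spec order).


Mapping each described value to its parameter name:
  'Format to produce' -> output_format = "YYYY-MM-DD"
  'Format the input string is written in' -> input_format = "DD.MM.YYYY"
  'Input date string' -> date_string = "28.12.2025"
format_date({"date_string": "28.12.2025", "input_format": "DD.MM.YYYY", "output_format": "YYYY-MM-DD"})


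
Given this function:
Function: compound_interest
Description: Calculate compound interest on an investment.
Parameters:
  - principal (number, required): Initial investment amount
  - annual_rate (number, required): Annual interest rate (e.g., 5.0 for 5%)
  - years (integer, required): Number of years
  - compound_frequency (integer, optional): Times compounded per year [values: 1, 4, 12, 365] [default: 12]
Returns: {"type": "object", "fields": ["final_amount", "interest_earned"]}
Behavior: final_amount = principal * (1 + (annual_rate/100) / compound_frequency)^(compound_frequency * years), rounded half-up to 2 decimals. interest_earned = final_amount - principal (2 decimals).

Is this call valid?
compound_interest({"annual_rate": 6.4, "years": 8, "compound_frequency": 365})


Checking required parameters...
Missing required parameter: principal
Invalid - missing required parameter 'principal'


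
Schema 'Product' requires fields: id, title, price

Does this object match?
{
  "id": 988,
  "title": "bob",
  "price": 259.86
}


Checking required fields... All present.
Valid - all required fields present


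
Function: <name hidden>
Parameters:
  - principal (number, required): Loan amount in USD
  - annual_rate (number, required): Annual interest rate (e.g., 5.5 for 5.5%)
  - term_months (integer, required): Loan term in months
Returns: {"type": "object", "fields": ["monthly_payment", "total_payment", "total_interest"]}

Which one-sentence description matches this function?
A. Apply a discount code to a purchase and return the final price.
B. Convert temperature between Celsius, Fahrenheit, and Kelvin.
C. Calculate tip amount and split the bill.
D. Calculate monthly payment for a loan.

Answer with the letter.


Parameters principal, annual_rate, term_months and return ["monthly_payment", "total_payment", "total_interest"] fit: Calculate monthly payment for a loan.
D


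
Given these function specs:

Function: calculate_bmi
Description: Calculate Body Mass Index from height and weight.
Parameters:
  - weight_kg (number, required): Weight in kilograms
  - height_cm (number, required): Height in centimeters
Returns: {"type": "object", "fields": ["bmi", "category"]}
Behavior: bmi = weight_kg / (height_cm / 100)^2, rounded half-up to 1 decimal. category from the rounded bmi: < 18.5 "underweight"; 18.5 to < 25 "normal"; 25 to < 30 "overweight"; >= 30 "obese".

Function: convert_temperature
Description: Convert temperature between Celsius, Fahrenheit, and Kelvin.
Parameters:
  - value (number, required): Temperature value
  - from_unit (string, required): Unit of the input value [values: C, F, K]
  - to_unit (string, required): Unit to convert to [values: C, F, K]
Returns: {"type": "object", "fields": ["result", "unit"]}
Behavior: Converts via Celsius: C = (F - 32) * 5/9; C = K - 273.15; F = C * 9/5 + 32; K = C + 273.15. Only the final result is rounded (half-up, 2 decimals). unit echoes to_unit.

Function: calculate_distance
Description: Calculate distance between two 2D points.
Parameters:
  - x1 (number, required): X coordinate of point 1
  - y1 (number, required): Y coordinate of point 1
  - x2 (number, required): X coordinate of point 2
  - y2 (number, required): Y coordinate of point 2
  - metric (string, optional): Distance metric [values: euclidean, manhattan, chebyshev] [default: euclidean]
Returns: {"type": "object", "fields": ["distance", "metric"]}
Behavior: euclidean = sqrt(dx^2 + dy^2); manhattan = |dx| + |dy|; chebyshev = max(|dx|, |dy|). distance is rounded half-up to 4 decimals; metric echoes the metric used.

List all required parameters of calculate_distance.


Parameters of calculate_distance and their required/optional flag:
  x1: required
  y1: required
  x2: required
  y2: required
  metric: optional
x1, x2, y1, y2


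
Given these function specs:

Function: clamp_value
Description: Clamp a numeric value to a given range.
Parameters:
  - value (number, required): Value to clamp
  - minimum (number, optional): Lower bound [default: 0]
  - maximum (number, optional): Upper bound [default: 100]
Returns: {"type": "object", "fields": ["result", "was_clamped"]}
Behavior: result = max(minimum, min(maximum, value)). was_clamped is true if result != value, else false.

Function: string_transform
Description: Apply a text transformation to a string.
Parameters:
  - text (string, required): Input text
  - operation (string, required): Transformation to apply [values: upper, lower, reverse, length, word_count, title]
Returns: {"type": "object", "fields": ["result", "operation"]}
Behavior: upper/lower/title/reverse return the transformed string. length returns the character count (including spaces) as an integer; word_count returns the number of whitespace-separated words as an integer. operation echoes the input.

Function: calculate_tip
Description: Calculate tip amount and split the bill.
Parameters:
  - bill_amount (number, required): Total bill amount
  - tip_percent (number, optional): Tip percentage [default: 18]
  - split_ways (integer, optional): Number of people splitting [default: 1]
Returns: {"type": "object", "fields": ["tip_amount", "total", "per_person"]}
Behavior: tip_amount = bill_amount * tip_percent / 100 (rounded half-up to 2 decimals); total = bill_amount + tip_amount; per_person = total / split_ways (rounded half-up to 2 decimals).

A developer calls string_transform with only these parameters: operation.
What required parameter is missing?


Required parameters: text, operation
Provided: operation
Missing: text
text


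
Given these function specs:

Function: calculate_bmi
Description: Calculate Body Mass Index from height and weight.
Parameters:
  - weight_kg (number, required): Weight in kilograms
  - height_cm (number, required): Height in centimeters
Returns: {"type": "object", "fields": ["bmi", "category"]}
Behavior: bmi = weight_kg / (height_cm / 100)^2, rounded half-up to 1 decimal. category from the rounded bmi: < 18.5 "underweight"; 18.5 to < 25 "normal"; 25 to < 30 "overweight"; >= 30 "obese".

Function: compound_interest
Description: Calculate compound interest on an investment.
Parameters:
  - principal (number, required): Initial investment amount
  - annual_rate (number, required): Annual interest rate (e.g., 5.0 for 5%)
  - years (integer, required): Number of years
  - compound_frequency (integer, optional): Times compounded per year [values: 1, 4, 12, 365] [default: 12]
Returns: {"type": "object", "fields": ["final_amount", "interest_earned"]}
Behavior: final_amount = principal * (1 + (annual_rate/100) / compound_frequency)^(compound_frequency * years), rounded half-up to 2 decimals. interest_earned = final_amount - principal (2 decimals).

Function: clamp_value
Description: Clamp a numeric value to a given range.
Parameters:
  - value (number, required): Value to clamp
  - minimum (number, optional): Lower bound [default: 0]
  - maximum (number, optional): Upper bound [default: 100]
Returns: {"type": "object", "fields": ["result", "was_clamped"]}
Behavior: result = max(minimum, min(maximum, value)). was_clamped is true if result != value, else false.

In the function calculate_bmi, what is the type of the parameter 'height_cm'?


The calculate_bmi spec declares:
  - height_cm (number, required): Height in centimeters
Type:
number


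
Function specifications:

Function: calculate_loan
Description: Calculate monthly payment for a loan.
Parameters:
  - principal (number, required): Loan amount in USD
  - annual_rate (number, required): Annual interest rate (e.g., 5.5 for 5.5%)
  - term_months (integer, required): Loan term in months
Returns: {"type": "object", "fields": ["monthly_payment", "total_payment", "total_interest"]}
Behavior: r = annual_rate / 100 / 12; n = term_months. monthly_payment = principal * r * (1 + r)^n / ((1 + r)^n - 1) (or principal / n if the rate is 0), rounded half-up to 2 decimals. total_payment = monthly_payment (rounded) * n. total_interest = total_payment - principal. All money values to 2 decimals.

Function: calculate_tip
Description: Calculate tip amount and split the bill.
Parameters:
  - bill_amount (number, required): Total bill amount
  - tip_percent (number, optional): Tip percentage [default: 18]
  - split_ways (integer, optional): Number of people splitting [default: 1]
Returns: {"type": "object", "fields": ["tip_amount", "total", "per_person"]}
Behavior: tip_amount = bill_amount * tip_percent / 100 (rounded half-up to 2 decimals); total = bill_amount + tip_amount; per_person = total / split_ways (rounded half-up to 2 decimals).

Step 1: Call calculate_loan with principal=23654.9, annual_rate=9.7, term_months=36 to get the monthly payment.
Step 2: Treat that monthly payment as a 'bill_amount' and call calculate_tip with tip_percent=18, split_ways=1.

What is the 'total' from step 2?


Step 1: calculate_loan(principal=23654.9, annual_rate=9.7, term_months=36)
  r = 9.7 / 100 / 12 = 0.008083333333 (keep full precision)
  (1 + r)^36 = 1.33620055
  monthly_payment = 23654.9 * 0.008083333333 * 1.33620055 / (1.33620055 - 1) = 759.949674 -> 759.95
  total_payment = 759.95 * 36 = 27358.20
  total_interest = 27358.20 - 23654.90 = 3703.30
  -> monthly_payment = 759.95
Step 2: calculate_tip(bill_amount=759.95, tip_percent=18, split_ways=1)
  tip_amount = 759.95 * 18/100 = 136.791 -> 136.79
  total = 759.95 + 136.79 = 896.74
  per_person = 896.74 / 1 = 896.74 -> 896.74
  -> total = 896.74
$896.74


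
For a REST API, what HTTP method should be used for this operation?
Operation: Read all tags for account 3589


GET = read, POST = create, PUT = update/replace, DELETE = remove
This operation is a read.
GET


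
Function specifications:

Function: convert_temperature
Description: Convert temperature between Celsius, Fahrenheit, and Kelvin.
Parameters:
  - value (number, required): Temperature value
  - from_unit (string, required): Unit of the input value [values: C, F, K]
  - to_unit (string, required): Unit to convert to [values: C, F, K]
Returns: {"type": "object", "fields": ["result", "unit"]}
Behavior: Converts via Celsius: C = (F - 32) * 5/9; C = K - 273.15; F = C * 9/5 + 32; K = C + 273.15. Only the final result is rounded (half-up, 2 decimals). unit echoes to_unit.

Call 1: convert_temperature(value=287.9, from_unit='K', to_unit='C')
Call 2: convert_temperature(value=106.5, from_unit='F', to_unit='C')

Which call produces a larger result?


Call 1:
  To C: 287.9 - 273.15 = 14.75
  Target is C: 14.75
  Round to 2 decimals: 14.75
  -> 14.75 C
Call 2:
  To C: (106.5 - 32) * 5/9 = 41.388889
  Target is C: 41.388889
  Round to 2 decimals: 41.39
  -> 41.39 C
Call 2 (41.39 C)
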